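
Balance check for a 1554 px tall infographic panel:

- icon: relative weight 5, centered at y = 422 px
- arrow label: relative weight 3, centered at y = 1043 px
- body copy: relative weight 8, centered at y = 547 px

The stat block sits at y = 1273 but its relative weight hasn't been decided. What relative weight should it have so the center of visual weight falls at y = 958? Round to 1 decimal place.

w ≈ 18.1

Fixed elements: Σw = 5 + 3 + 8 = 16, Σw·y = 5·422 + 3·1043 + 8·547 = 9615.
Balance at y = 958 requires (9615 + w·1273) / (16 + w) = 958.
Rearranging, w·(1273 − 958) = 958·16 − 9615 = 5713, so w ≈ 5713/315 = 18.14.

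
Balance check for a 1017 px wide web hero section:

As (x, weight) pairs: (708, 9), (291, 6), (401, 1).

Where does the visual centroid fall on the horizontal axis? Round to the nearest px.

Total weight = 9 + 6 + 1 = 16.
Σw·x = 9·708 + 6·291 + 1·401 = 8519, so x̄ = 8519/16 ≈ 532.44.

x ≈ 532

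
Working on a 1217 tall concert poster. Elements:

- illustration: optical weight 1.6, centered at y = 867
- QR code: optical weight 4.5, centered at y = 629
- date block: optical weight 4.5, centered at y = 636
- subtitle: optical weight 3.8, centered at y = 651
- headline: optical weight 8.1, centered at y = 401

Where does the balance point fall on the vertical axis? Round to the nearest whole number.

Σw = 1.6 + 4.5 + 4.5 + 3.8 + 8.1 = 22.5.
y-moment: 1.6·867 + 4.5·629 + 4.5·636 + 3.8·651 + 8.1·401 = 12801.6; centroid 12801.6/22.5 ≈ 568.96.

y ≈ 569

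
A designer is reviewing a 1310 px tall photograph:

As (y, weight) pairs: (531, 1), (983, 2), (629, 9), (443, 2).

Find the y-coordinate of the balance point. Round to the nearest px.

Total weight = 1 + 2 + 9 + 2 = 14.
y: (1·531 + 2·983 + 9·629 + 2·443) / 14 = 9044 / 14 ≈ 646.00

y ≈ 646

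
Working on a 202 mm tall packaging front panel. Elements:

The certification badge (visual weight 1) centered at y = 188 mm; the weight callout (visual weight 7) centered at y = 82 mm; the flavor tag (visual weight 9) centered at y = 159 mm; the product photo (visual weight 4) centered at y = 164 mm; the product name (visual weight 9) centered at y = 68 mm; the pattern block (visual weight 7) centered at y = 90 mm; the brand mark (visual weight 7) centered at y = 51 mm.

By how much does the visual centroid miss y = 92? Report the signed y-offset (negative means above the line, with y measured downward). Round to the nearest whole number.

Σw = 1 + 7 + 9 + 4 + 9 + 7 + 7 = 44.
y-moment: 1·188 + 7·82 + 9·159 + 4·164 + 9·68 + 7·90 + 7·51 = 4448; centroid 4448/44 ≈ 101.09.
Against y = 92, that's 101.09 − 92 = 9.09.

≈ 9 mm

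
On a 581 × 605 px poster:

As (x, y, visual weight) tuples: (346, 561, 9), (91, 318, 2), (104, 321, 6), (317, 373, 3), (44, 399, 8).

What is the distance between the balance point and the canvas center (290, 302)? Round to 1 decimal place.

≈ 161.3 px

Total weight = 9 + 2 + 6 + 3 + 8 = 28.
x-moment: 9·346 + 2·91 + 6·104 + 3·317 + 8·44 = 5223; centroid 5223/28 ≈ 186.54.
y-moment: 9·561 + 2·318 + 6·321 + 3·373 + 8·399 = 11922; centroid 11922/28 ≈ 425.79.
From (290, 302): dx = -103.46, dy = 123.79, so the distance is √(dx²+dy²) ≈ 161.33.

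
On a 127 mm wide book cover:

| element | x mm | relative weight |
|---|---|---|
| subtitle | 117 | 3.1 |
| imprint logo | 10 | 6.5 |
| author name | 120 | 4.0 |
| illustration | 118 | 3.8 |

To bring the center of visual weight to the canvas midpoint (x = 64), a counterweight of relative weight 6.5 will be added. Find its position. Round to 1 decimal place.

x ≈ 26.7

After adding the counterweight, total weight = 3.1 + 6.5 + 4.0 + 3.8 + 6.5 = 23.9.
Along x: (1356.1 + 6.5·x) / 23.9 = 64 (existing moment 3.1·117 + 6.5·10 + 4.0·120 + 3.8·118 = 1356.1) ⇒ x = (1529.6 − 1356.1) / 6.5 ≈ 26.69.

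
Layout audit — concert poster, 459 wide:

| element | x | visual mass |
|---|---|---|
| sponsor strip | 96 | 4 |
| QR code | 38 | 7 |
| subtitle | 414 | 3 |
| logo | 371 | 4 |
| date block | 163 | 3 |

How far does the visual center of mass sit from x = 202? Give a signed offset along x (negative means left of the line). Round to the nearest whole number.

≈ -18

Total weight = 4 + 7 + 3 + 4 + 3 = 21.
x: (4·96 + 7·38 + 3·414 + 4·371 + 3·163) / 21 = 3865 / 21 ≈ 184.05
Offset from x = 202: 184.05 − 202 ≈ -17.95.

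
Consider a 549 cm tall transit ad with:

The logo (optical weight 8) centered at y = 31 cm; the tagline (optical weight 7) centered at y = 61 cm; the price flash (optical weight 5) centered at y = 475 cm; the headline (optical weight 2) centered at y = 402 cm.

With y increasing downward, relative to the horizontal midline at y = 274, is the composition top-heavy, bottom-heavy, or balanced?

top-heavy

Weights sum to 8 + 7 + 5 + 2 = 22.
y: (8·31 + 7·61 + 5·475 + 2·402) / 22 = 3854 / 22 ≈ 175.18
Since 175.2 is above (smaller y than) 274, the composition reads top-heavy.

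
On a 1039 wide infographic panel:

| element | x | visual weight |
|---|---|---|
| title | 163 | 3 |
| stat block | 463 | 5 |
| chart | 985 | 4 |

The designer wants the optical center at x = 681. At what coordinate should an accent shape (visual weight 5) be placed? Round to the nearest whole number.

x ≈ 967

New total weight: (3 + 5 + 4) + 5 = 17.
Along x: (6744 + 5·x) / 17 = 681 (existing moment 3·163 + 5·463 + 4·985 = 6744) ⇒ x = (11577 − 6744) / 5 ≈ 966.60.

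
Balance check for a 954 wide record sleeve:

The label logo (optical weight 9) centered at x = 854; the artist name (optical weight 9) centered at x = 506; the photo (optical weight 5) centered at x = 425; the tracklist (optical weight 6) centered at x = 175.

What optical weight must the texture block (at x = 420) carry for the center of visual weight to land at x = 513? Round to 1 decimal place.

Known weights sum to 9 + 9 + 5 + 6 = 29; their moment is 9·854 + 9·506 + 5·425 + 6·175 = 15415.
For the centroid to hit 513: (15415 + w·420) / (29 + w) = 513.
So w = (513·29 − 15415)/(420 − 513) = -538/-93 ≈ 5.78.

w ≈ 5.8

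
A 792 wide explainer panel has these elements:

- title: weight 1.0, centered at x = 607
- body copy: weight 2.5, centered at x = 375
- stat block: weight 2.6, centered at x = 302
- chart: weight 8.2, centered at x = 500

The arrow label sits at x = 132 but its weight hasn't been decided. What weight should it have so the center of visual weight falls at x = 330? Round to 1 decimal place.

w ≈ 8.6

Existing Σw = 14.3 (1.0 + 2.5 + 2.6 + 8.2); existing moment 1.0·607 + 2.5·375 + 2.6·302 + 8.2·500 = 6429.7.
For the centroid to hit 330: (6429.7 + w·132) / (14.3 + w) = 330.
So w = (330·14.3 − 6429.7)/(132 − 330) = -1710.7/-198 ≈ 8.64.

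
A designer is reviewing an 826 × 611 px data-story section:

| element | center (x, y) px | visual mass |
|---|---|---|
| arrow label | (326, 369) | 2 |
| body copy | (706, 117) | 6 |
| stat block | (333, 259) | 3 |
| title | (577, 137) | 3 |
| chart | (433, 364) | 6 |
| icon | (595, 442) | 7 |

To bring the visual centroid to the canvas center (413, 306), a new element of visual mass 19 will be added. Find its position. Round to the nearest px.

(243, 325)

New total weight: (2 + 6 + 3 + 3 + 6 + 7) + 19 = 46.
Along x: (14381 + 19·x) / 46 = 413 (existing moment 2·326 + 6·706 + 3·333 + 3·577 + 6·433 + 7·595 = 14381) ⇒ x = (18998 − 14381) / 19 ≈ 243.00.
Along y: (7906 + 19·y) / 46 = 306 (existing moment 2·369 + 6·117 + 3·259 + 3·137 + 6·364 + 7·442 = 7906) ⇒ y = (14076 − 7906) / 19 ≈ 324.74.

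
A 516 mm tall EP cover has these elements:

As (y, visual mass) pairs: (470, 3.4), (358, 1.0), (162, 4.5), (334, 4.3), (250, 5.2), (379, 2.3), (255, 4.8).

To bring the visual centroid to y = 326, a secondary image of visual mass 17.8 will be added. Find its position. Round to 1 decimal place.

y ≈ 370.7

New total weight: (3.4 + 1.0 + 4.5 + 4.3 + 5.2 + 2.3 + 4.8) + 17.8 = 43.3.
y: target moment 43.3×326 = 14115.8; current 3.4·470 + 1.0·358 + 4.5·162 + 4.3·334 + 5.2·250 + 2.3·379 + 4.8·255 = 7516.9; the secondary image supplies 6598.9, so y = 6598.9/17.8 ≈ 370.72.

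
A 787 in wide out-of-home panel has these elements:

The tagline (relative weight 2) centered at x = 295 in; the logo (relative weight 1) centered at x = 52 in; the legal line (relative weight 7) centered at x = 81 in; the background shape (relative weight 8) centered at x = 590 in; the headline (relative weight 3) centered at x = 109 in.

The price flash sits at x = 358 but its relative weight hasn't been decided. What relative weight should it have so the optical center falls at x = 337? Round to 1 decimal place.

Fixed elements: Σw = 2 + 1 + 7 + 8 + 3 = 21, Σw·x = 2·295 + 1·52 + 7·81 + 8·590 + 3·109 = 6256.
For the centroid to hit 337: (6256 + w·358) / (21 + w) = 337.
Solving: w = (337·21 − 6256) / (358 − 337) = 821 / 21 ≈ 39.10.

w ≈ 39.1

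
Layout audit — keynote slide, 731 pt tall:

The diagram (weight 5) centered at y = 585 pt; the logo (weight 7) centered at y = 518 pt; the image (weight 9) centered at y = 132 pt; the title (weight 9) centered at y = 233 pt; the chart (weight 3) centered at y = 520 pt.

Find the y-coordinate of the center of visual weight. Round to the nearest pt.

y ≈ 345

Σw = 5 + 7 + 9 + 9 + 3 = 33.
y: (5·585 + 7·518 + 9·132 + 9·233 + 3·520) / 33 = 11396 / 33 ≈ 345.33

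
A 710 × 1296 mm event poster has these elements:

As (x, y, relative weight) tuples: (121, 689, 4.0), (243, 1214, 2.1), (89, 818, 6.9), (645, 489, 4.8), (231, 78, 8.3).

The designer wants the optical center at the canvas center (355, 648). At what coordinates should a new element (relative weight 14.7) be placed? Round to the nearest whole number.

With the new element, Σw becomes 4.0 + 2.1 + 6.9 + 4.8 + 8.3 + 14.7 = 40.8.
x: need Σw·x = 40.8·355 = 14484.0. Existing = 4.0·121 + 2.1·243 + 6.9·89 + 4.8·645 + 8.3·231 = 6621.7. Remainder 7862.3 / 14.7 ≈ 534.85.
y: need Σw·y = 40.8·648 = 26438.4. Existing = 4.0·689 + 2.1·1214 + 6.9·818 + 4.8·489 + 8.3·78 = 13944.2. Remainder 12494.2 / 14.7 ≈ 849.95.

(535, 850)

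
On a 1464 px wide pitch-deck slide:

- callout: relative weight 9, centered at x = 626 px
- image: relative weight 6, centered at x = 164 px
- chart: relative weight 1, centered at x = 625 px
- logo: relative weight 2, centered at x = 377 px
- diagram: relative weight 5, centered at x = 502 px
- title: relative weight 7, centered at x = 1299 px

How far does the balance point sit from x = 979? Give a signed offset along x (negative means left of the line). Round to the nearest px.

Weights sum to 9 + 6 + 1 + 2 + 5 + 7 = 30.
x: (9·626 + 6·164 + 1·625 + 2·377 + 5·502 + 7·1299) / 30 = 19600 / 30 ≈ 653.33
Against x = 979, that's 653.33 − 979 = -325.67.

≈ -326 px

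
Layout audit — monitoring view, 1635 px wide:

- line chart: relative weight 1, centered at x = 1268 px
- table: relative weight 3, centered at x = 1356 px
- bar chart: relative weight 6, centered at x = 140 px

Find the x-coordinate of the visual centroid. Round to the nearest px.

Σw = 1 + 3 + 6 = 10.
Σw·x = 1·1268 + 3·1356 + 6·140 = 6176, so x̄ = 6176/10 ≈ 617.60.

x ≈ 618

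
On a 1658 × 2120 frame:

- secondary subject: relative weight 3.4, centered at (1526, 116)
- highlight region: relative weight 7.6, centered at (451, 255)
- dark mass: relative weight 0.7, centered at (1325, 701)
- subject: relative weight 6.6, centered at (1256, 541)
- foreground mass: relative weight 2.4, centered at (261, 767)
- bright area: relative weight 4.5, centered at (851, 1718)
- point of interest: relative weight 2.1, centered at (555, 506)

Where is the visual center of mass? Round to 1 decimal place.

Weights sum to 3.4 + 7.6 + 0.7 + 6.6 + 2.4 + 4.5 + 2.1 = 27.3.
x-moment: 3.4·1526 + 7.6·451 + 0.7·1325 + 6.6·1256 + 2.4·261 + 4.5·851 + 2.1·555 = 23454.5; centroid 23454.5/27.3 ≈ 859.14.
y-moment: 3.4·116 + 7.6·255 + 0.7·701 + 6.6·541 + 2.4·767 + 4.5·1718 + 2.1·506 = 17028.1; centroid 17028.1/27.3 ≈ 623.74.

(859.1, 623.7)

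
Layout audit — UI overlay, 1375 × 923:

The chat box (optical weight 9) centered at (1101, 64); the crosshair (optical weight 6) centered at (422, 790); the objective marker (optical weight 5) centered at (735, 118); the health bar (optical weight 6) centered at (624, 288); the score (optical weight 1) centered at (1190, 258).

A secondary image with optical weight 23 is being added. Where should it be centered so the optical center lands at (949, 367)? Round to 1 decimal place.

(1147.8, 454.7)

After adding the secondary image, total weight = 9 + 6 + 5 + 6 + 1 + 23 = 50.
x: need Σw·x = 50·949 = 47450. Existing = 9·1101 + 6·422 + 5·735 + 6·624 + 1·1190 = 21050. Remainder 26400 / 23 ≈ 1147.83.
y: need Σw·y = 50·367 = 18350. Existing = 9·64 + 6·790 + 5·118 + 6·288 + 1·258 = 7892. Remainder 10458 / 23 ≈ 454.70.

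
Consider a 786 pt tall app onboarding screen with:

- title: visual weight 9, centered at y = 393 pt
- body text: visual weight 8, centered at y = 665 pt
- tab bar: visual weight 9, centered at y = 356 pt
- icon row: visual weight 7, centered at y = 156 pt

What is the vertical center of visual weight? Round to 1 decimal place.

Total weight = 9 + 8 + 9 + 7 = 33.
Σw·y = 9·393 + 8·665 + 9·356 + 7·156 = 13153, so ȳ = 13153/33 ≈ 398.58.

y ≈ 398.6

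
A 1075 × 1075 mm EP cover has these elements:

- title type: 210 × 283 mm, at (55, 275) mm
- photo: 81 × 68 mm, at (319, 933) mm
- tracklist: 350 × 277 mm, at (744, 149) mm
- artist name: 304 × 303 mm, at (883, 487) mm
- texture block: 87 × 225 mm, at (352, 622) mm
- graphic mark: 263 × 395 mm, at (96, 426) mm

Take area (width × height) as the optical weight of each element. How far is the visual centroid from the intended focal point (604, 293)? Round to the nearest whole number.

≈ 156 mm

Areas → weights: title type 210·283 = 59430, photo 81·68 = 5508, tracklist 350·277 = 96950, artist name 304·303 = 92112, texture block 87·225 = 19575, graphic mark 263·395 = 103885; Σw = 377460.
Σw·x = 175354758; x̄ = 175354758/377460 ≈ 464.57.
y: moment 137216968 / weight 377460 ≈ 363.53
Offset from (604, 293): Δx ≈ -139.43, Δy ≈ 70.53; distance = √(Δx² + Δy²) ≈ 156.26.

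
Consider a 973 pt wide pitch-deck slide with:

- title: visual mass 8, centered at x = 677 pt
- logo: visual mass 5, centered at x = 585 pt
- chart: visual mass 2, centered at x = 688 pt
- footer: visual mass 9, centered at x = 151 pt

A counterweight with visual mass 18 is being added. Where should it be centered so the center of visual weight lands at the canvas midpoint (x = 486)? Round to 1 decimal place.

With the counterweight, Σw becomes 8 + 5 + 2 + 9 + 18 = 42.
x: need Σw·x = 42·486 = 20412. Existing = 8·677 + 5·585 + 2·688 + 9·151 = 11076. Remainder 9336 / 18 ≈ 518.67.

x ≈ 518.7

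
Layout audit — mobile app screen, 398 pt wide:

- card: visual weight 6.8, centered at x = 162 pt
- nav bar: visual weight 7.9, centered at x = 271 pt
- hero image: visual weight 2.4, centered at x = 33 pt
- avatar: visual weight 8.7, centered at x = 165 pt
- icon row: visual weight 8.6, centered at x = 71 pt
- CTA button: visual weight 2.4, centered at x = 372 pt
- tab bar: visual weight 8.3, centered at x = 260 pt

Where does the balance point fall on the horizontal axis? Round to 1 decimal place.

Σw = 6.8 + 7.9 + 2.4 + 8.7 + 8.6 + 2.4 + 8.3 = 45.1.
Σw·x = 6.8·162 + 7.9·271 + 2.4·33 + 8.7·165 + 8.6·71 + 2.4·372 + 8.3·260 = 8418.6, so x̄ = 8418.6/45.1 ≈ 186.67.

x ≈ 186.7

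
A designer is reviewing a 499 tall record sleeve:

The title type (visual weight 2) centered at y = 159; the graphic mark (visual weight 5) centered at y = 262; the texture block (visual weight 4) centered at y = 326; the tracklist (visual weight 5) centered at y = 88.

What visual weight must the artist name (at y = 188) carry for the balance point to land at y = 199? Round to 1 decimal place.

Existing Σw = 16 (2 + 5 + 4 + 5); existing moment 2·159 + 5·262 + 4·326 + 5·88 = 3372.
Balance at y = 199 requires (3372 + w·188) / (16 + w) = 199.
Rearranging, w·(188 − 199) = 199·16 − 3372 = -188, so w ≈ -188/-11 = 17.09.

w ≈ 17.1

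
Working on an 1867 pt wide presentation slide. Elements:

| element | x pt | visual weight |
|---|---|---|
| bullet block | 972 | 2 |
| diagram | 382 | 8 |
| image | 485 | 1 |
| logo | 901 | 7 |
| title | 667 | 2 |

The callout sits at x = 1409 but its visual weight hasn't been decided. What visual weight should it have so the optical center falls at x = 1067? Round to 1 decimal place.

Existing Σw = 20 (2 + 8 + 1 + 7 + 2); existing moment 2·972 + 8·382 + 1·485 + 7·901 + 2·667 = 13126.
For the centroid to hit 1067: (13126 + w·1409) / (20 + w) = 1067.
So w = (1067·20 − 13126)/(1409 − 1067) = 8214/342 ≈ 24.02.

w ≈ 24.0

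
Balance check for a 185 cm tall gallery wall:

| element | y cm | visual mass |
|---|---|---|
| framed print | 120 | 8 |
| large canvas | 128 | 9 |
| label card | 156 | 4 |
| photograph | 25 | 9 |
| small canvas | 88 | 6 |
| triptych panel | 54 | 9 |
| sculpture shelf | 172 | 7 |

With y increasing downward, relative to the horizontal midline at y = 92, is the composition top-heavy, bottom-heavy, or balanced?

Total weight = 8 + 9 + 4 + 9 + 6 + 9 + 7 = 52.
Σw·y = 5179; ȳ = 5179/52 ≈ 99.60.
Since 99.6 is below (larger y than) 92, the composition reads bottom-heavy.

bottom-heavy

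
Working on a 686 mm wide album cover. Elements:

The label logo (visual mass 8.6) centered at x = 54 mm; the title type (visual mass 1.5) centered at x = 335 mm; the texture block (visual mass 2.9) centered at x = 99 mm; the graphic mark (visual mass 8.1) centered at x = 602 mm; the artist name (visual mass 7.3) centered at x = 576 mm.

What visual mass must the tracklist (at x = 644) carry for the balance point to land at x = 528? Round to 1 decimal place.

w ≈ 40.2

Existing Σw = 28.4 (8.6 + 1.5 + 2.9 + 8.1 + 7.3); existing moment 8.6·54 + 1.5·335 + 2.9·99 + 8.1·602 + 7.3·576 = 10335.0.
Set Σw·x/Σw = 528: (10335.0 + 644w) = 528·(28.4 + w).
Solving: w = (528·28.4 − 10335.0) / (644 − 528) = 4660.2 / 116 ≈ 40.17.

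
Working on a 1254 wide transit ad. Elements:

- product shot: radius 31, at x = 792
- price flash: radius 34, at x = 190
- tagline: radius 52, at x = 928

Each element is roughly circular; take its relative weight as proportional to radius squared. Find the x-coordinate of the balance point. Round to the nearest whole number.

r² weights: product shot 31² = 961, price flash 34² = 1156, tagline 52² = 2704. Total = 4821.
Σw·x = 961·792 + 1156·190 + 2704·928 = 3490064, so x̄ = 3490064/4821 ≈ 723.93.

x ≈ 724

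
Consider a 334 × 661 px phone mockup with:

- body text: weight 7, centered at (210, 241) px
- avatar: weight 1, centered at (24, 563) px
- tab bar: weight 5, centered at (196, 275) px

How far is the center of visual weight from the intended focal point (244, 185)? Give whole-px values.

Σw = 7 + 1 + 5 = 13.
x: (7·210 + 1·24 + 5·196) / 13 = 2474 / 13 ≈ 190.31
y: (7·241 + 1·563 + 5·275) / 13 = 3625 / 13 ≈ 278.85
Relative to (244, 185): Δ = (-53.69, 93.85); |Δ| = √(-53.69² + 93.85²) ≈ 108.12.

≈ 108 px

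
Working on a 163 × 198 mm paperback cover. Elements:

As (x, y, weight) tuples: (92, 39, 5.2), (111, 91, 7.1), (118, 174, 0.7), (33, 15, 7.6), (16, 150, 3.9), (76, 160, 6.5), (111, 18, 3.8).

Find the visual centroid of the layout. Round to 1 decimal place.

Weights sum to 5.2 + 7.1 + 0.7 + 7.6 + 3.9 + 6.5 + 3.8 = 34.8.
x: (5.2·92 + 7.1·111 + 0.7·118 + 7.6·33 + 3.9·16 + 6.5·76 + 3.8·111) / 34.8 = 2578.1 / 34.8 ≈ 74.08
y: (5.2·39 + 7.1·91 + 0.7·174 + 7.6·15 + 3.9·150 + 6.5·160 + 3.8·18) / 34.8 = 2778.1 / 34.8 ≈ 79.83

(74.1, 79.8)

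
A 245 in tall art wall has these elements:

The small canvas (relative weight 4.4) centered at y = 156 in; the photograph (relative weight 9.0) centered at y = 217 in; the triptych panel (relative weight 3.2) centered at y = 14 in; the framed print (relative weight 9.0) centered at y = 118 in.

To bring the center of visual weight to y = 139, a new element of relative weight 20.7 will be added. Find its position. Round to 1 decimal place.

y ≈ 129.9

New total weight: (4.4 + 9.0 + 3.2 + 9.0) + 20.7 = 46.3.
y: target moment 46.3×139 = 6435.7; current 4.4·156 + 9.0·217 + 3.2·14 + 9.0·118 = 3746.2; the new element supplies 2689.5, so y = 2689.5/20.7 ≈ 129.93.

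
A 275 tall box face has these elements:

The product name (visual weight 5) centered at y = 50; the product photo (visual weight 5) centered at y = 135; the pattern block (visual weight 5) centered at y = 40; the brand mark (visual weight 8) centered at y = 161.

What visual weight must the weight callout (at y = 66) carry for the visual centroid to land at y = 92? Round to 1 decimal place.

Known weights sum to 5 + 5 + 5 + 8 = 23; their moment is 5·50 + 5·135 + 5·40 + 8·161 = 2413.
For the centroid to hit 92: (2413 + w·66) / (23 + w) = 92.
Rearranging, w·(66 − 92) = 92·23 − 2413 = -297, so w ≈ -297/-26 = 11.42.

w ≈ 11.4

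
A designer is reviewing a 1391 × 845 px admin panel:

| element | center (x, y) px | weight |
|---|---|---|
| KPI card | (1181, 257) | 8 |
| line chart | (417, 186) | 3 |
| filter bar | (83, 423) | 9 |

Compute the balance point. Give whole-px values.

Total weight = 8 + 3 + 9 = 20.
x-moment: 8·1181 + 3·417 + 9·83 = 11446; centroid 11446/20 ≈ 572.30.
y-moment: 8·257 + 3·186 + 9·423 = 6421; centroid 6421/20 ≈ 321.05.

(572, 321)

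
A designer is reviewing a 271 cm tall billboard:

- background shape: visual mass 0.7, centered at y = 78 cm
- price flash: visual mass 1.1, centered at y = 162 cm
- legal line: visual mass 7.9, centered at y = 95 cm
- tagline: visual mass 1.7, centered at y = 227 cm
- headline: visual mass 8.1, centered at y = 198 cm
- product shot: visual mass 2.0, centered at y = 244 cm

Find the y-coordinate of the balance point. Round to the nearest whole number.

Total weight = 0.7 + 1.1 + 7.9 + 1.7 + 8.1 + 2.0 = 21.5.
y: moment 3461.0 / weight 21.5 ≈ 160.98

y ≈ 161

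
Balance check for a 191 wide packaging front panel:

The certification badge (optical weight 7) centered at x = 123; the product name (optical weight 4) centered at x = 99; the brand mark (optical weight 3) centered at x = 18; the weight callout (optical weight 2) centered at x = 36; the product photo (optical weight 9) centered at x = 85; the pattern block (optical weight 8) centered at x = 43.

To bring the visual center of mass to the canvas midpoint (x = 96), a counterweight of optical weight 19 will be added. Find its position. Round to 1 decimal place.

x ≈ 131.6

New total weight: (7 + 4 + 3 + 2 + 9 + 8) + 19 = 52.
x: target moment 52×96 = 4992; current 7·123 + 4·99 + 3·18 + 2·36 + 9·85 + 8·43 = 2492; the counterweight supplies 2500, so x = 2500/19 ≈ 131.58.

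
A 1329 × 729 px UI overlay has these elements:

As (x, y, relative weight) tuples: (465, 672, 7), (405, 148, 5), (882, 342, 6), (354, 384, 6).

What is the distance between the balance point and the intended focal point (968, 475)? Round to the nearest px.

Total weight = 7 + 5 + 6 + 6 = 24.
x: (7·465 + 5·405 + 6·882 + 6·354) / 24 = 12696 / 24 ≈ 529.00
y: (7·672 + 5·148 + 6·342 + 6·384) / 24 = 9800 / 24 ≈ 408.33
Offset from (968, 475): Δx ≈ -439.00, Δy ≈ -66.67; distance = √(Δx² + Δy²) ≈ 444.03.

≈ 444 px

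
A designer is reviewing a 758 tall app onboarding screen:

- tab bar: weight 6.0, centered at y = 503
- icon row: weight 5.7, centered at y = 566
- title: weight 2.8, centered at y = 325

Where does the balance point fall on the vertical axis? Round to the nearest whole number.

y ≈ 493

Σw = 6.0 + 5.7 + 2.8 = 14.5.
Σw·y = 6.0·503 + 5.7·566 + 2.8·325 = 7154.2, so ȳ = 7154.2/14.5 ≈ 493.39.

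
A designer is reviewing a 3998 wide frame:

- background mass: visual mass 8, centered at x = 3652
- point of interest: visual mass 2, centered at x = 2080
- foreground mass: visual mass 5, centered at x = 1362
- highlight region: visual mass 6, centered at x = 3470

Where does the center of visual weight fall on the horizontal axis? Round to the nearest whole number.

x ≈ 2905

Weights sum to 8 + 2 + 5 + 6 = 21.
Σw·x = 8·3652 + 2·2080 + 5·1362 + 6·3470 = 61006, so x̄ = 61006/21 ≈ 2905.05.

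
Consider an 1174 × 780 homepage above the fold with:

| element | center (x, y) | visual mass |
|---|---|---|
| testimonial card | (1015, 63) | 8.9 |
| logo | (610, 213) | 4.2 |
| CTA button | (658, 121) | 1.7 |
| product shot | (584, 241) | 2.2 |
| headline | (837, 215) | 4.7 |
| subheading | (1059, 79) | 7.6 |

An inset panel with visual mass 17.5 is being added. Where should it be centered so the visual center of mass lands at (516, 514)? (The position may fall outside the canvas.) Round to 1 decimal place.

After adding the inset panel, total weight = 8.9 + 4.2 + 1.7 + 2.2 + 4.7 + 7.6 + 17.5 = 46.8.
x: target moment 46.8×516 = 24148.8; current 8.9·1015 + 4.2·610 + 1.7·658 + 2.2·584 + 4.7·837 + 7.6·1059 = 25981.2; the inset panel supplies -1832.4, so x = -1832.4/17.5 ≈ -104.71.
y: target moment 46.8×514 = 24055.2; current 8.9·63 + 4.2·213 + 1.7·121 + 2.2·241 + 4.7·215 + 7.6·79 = 3802.1; the inset panel supplies 20253.1, so y = 20253.1/17.5 ≈ 1157.32.

(-104.7, 1157.3)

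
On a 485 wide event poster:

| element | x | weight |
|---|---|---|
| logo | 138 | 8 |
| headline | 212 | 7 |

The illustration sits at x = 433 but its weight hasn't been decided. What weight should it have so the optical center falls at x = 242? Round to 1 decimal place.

Known weights sum to 8 + 7 = 15; their moment is 8·138 + 7·212 = 2588.
For the centroid to hit 242: (2588 + w·433) / (15 + w) = 242.
Solving: w = (242·15 − 2588) / (433 − 242) = 1042 / 191 ≈ 5.46.

w ≈ 5.5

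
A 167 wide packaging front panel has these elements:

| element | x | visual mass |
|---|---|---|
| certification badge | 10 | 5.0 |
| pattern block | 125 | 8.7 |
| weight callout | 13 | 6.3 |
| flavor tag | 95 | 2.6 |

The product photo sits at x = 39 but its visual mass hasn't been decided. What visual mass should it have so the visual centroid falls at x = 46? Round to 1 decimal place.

w ≈ 61.0

Fixed elements: Σw = 5.0 + 8.7 + 6.3 + 2.6 = 22.6, Σw·x = 5.0·10 + 8.7·125 + 6.3·13 + 2.6·95 = 1466.4.
Balance at x = 46 requires (1466.4 + w·39) / (22.6 + w) = 46.
So w = (46·22.6 − 1466.4)/(39 − 46) = -426.8/-7 ≈ 60.97.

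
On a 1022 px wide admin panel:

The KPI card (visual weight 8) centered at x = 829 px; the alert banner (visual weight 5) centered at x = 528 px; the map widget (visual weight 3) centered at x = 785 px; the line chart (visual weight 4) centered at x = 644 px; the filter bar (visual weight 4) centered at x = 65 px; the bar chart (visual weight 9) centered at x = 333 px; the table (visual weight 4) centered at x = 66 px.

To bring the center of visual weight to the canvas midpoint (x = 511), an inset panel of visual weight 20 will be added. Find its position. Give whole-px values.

x ≈ 570

New total weight: (8 + 5 + 3 + 4 + 4 + 9 + 4) + 20 = 57.
x: target moment 57×511 = 29127; current 8·829 + 5·528 + 3·785 + 4·644 + 4·65 + 9·333 + 4·66 = 17724; the inset panel supplies 11403, so x = 11403/20 ≈ 570.15.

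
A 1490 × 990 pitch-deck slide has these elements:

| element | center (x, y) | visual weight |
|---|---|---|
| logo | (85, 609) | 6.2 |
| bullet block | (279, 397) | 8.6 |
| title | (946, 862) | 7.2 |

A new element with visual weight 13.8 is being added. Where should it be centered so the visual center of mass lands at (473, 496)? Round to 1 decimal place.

(521.4, 316.0)

New total weight: (6.2 + 8.6 + 7.2) + 13.8 = 35.8.
x: need Σw·x = 35.8·473 = 16933.4. Existing = 6.2·85 + 8.6·279 + 7.2·946 = 9737.6. Remainder 7195.8 / 13.8 ≈ 521.43.
y: need Σw·y = 35.8·496 = 17756.8. Existing = 6.2·609 + 8.6·397 + 7.2·862 = 13396.4. Remainder 4360.4 / 13.8 ≈ 315.97.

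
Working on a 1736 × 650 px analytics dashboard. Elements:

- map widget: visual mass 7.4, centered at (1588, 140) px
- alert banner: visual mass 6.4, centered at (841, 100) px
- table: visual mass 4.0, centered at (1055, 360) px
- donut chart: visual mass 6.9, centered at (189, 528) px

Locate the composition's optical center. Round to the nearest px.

(917, 274)

Total weight = 7.4 + 6.4 + 4.0 + 6.9 = 24.7.
Σw·x = 7.4·1588 + 6.4·841 + 4.0·1055 + 6.9·189 = 22657.7, so x̄ = 22657.7/24.7 ≈ 917.32.
Σw·y = 7.4·140 + 6.4·100 + 4.0·360 + 6.9·528 = 6759.2, so ȳ = 6759.2/24.7 ≈ 273.65.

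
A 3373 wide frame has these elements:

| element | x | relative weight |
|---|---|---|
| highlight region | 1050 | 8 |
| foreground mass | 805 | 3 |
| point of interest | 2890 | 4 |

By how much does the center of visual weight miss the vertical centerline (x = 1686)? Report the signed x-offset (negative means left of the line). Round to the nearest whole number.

≈ -194

Weights sum to 8 + 3 + 4 = 15.
x-moment: 8·1050 + 3·805 + 4·2890 = 22375; centroid 22375/15 ≈ 1491.67.
Difference: 1491.67 − 1686 ≈ -194.33.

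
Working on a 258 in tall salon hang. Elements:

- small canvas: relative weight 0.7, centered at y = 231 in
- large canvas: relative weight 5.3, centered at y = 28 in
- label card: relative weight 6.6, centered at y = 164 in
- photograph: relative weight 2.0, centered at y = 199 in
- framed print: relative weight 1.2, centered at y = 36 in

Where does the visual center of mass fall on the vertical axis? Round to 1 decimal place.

Weights sum to 0.7 + 5.3 + 6.6 + 2.0 + 1.2 = 15.8.
y-moment: 0.7·231 + 5.3·28 + 6.6·164 + 2.0·199 + 1.2·36 = 1833.7; centroid 1833.7/15.8 ≈ 116.06.

y ≈ 116.1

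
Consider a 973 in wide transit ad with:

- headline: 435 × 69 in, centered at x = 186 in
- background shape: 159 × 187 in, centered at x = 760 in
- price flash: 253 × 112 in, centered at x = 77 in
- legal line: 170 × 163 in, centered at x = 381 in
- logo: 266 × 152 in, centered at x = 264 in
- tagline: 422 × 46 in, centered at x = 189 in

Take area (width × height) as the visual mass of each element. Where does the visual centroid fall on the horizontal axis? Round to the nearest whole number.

Areas: headline 435·69 = 30015, background shape 159·187 = 29733, price flash 253·112 = 28336, legal line 170·163 = 27710, logo 266·152 = 40432, tagline 422·46 = 19412. Total weight = 175638.
x-moment: 30015·186 + 29733·760 + 28336·77 + 27710·381 + 40432·264 + 19412·189 = 55262168; centroid 55262168/175638 ≈ 314.64.

x ≈ 315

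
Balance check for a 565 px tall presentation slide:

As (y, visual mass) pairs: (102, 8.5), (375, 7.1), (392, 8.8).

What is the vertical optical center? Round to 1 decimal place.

Total weight = 8.5 + 7.1 + 8.8 = 24.4.
y: (8.5·102 + 7.1·375 + 8.8·392) / 24.4 = 6979.1 / 24.4 ≈ 286.03

y ≈ 286.0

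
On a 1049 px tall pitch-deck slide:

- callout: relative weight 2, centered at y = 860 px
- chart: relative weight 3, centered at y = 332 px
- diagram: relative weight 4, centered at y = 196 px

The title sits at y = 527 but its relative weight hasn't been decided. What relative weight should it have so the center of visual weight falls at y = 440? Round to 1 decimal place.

Fixed elements: Σw = 2 + 3 + 4 = 9, Σw·y = 2·860 + 3·332 + 4·196 = 3500.
For the centroid to hit 440: (3500 + w·527) / (9 + w) = 440.
Solving: w = (440·9 − 3500) / (527 − 440) = 460 / 87 ≈ 5.29.

w ≈ 5.3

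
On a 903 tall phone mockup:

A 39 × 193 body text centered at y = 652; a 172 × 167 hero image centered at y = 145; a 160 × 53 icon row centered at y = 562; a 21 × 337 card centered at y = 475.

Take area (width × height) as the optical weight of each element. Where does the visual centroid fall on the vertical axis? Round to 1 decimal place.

y ≈ 332.0

Taking area as weight: body text 39·193 = 7527, hero image 172·167 = 28724, icon row 160·53 = 8480, card 21·337 = 7077. Sum 51808.
Σw·y = 7527·652 + 28724·145 + 8480·562 + 7077·475 = 17199919, so ȳ = 17199919/51808 ≈ 331.99.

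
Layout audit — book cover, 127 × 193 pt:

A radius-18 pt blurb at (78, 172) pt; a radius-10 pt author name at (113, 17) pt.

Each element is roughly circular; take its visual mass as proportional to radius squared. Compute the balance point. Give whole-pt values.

(86, 135)

Weights ∝ r²: blurb 18² = 324, author name 10² = 100; Σw = 424.
x-moment: 324·78 + 100·113 = 36572; centroid 36572/424 ≈ 86.25.
y-moment: 324·172 + 100·17 = 57428; centroid 57428/424 ≈ 135.44.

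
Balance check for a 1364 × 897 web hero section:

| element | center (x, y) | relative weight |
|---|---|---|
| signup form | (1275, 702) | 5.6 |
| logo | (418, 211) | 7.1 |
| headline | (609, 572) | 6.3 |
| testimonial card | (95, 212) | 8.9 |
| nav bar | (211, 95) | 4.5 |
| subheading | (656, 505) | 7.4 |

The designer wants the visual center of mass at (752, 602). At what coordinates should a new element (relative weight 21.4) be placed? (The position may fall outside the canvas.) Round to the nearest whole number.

With the new element, Σw becomes 5.6 + 7.1 + 6.3 + 8.9 + 4.5 + 7.4 + 21.4 = 61.2.
Along x: (20593.9 + 21.4·x) / 61.2 = 752 (existing moment 5.6·1275 + 7.1·418 + 6.3·609 + 8.9·95 + 4.5·211 + 7.4·656 = 20593.9) ⇒ x = (46022.4 − 20593.9) / 21.4 ≈ 1188.25.
Along y: (15084.2 + 21.4·y) / 61.2 = 602 (existing moment 5.6·702 + 7.1·211 + 6.3·572 + 8.9·212 + 4.5·95 + 7.4·505 = 15084.2) ⇒ y = (36842.4 − 15084.2) / 21.4 ≈ 1016.74.

(1188, 1017)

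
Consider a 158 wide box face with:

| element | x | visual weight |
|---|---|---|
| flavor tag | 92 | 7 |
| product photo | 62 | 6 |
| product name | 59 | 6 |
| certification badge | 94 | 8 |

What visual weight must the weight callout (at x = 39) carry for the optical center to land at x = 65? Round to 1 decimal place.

w ≈ 14.1

Known weights sum to 7 + 6 + 6 + 8 = 27; their moment is 7·92 + 6·62 + 6·59 + 8·94 = 2122.
Balance at x = 65 requires (2122 + w·39) / (27 + w) = 65.
So w = (65·27 − 2122)/(39 − 65) = -367/-26 ≈ 14.12.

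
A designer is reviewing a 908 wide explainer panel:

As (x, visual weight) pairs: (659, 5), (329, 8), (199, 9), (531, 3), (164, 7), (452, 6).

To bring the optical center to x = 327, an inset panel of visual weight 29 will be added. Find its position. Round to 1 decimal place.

After adding the inset panel, total weight = 5 + 8 + 9 + 3 + 7 + 6 + 29 = 67.
Along x: (13171 + 29·x) / 67 = 327 (existing moment 5·659 + 8·329 + 9·199 + 3·531 + 7·164 + 6·452 = 13171) ⇒ x = (21909 − 13171) / 29 ≈ 301.31.

x ≈ 301.3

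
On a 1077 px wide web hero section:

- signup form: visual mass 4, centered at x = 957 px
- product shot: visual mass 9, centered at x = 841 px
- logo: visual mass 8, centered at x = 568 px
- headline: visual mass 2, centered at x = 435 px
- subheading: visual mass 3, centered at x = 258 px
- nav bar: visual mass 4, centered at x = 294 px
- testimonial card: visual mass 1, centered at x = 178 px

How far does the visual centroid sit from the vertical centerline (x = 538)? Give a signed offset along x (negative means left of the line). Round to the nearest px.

Weights sum to 4 + 9 + 8 + 2 + 3 + 4 + 1 = 31.
Σw·x = 18939; x̄ = 18939/31 ≈ 610.94.
Difference: 610.94 − 538 ≈ 72.94.

≈ 73 px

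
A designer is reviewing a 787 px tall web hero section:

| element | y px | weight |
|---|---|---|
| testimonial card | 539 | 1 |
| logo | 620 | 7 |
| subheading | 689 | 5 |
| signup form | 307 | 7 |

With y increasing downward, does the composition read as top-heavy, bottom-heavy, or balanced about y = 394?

Total weight = 1 + 7 + 5 + 7 = 20.
y-moment: 1·539 + 7·620 + 5·689 + 7·307 = 10473; centroid 10473/20 ≈ 523.65.
523.6 vs midline 394 → bottom-heavy.

bottom-heavy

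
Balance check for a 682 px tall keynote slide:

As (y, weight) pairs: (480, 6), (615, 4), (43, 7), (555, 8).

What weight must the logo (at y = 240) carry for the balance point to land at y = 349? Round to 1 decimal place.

Existing Σw = 25 (6 + 4 + 7 + 8); existing moment 6·480 + 4·615 + 7·43 + 8·555 = 10081.
Balance at y = 349 requires (10081 + w·240) / (25 + w) = 349.
So w = (349·25 − 10081)/(240 − 349) = -1356/-109 ≈ 12.44.

w ≈ 12.4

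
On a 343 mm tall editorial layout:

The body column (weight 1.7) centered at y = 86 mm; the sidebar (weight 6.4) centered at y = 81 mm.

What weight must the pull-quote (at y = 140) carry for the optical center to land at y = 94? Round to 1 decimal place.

Existing Σw = 8.1 (1.7 + 6.4); existing moment 1.7·86 + 6.4·81 = 664.6.
Balance at y = 94 requires (664.6 + w·140) / (8.1 + w) = 94.
Rearranging, w·(140 − 94) = 94·8.1 − 664.6 = 96.8, so w ≈ 96.8/46 = 2.10.

w ≈ 2.1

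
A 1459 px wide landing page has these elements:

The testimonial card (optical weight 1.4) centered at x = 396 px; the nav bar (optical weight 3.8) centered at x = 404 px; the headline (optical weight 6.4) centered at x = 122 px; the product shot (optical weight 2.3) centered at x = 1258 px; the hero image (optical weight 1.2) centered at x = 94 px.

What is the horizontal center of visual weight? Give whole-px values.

Weights sum to 1.4 + 3.8 + 6.4 + 2.3 + 1.2 = 15.1.
x-moment: 1.4·396 + 3.8·404 + 6.4·122 + 2.3·1258 + 1.2·94 = 5876.6; centroid 5876.6/15.1 ≈ 389.18.

x ≈ 389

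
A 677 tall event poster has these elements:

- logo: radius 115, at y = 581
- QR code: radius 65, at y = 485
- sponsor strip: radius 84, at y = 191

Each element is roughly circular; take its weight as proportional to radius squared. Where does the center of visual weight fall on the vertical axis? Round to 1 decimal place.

y ≈ 452.2

Weights ∝ r²: logo 115² = 13225, QR code 65² = 4225, sponsor strip 84² = 7056; Σw = 24506.
y-moment: 13225·581 + 4225·485 + 7056·191 = 11080546; centroid 11080546/24506 ≈ 452.16.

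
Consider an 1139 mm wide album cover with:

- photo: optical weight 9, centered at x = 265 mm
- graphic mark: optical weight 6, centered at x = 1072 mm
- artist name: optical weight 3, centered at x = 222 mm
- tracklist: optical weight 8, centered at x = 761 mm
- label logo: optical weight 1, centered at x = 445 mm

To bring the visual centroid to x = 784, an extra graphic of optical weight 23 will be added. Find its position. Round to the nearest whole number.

x ≈ 1008

After adding the extra graphic, total weight = 9 + 6 + 3 + 8 + 1 + 23 = 50.
Along x: (16016 + 23·x) / 50 = 784 (existing moment 9·265 + 6·1072 + 3·222 + 8·761 + 1·445 = 16016) ⇒ x = (39200 − 16016) / 23 ≈ 1008.00.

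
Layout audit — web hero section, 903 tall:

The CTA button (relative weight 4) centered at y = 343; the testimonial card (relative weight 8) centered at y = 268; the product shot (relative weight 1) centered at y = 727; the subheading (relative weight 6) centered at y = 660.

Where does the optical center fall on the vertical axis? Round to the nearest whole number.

Weights sum to 4 + 8 + 1 + 6 = 19.
Σw·y = 4·343 + 8·268 + 1·727 + 6·660 = 8203, so ȳ = 8203/19 ≈ 431.74.

y ≈ 432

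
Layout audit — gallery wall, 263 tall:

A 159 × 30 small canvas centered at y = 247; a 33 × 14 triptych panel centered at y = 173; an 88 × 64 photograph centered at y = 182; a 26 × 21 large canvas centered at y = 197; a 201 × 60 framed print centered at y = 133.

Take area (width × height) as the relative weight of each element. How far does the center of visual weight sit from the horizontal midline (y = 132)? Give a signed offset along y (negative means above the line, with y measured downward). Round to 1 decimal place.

≈ 38.2

Areas: small canvas 159·30 = 4770, triptych panel 33·14 = 462, photograph 88·64 = 5632, large canvas 26·21 = 546, framed print 201·60 = 12060. Total weight = 23470.
Σw·y = 4770·247 + 462·173 + 5632·182 + 546·197 + 12060·133 = 3994682, so ȳ = 3994682/23470 ≈ 170.20.
Difference: 170.20 − 132 ≈ 38.20.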